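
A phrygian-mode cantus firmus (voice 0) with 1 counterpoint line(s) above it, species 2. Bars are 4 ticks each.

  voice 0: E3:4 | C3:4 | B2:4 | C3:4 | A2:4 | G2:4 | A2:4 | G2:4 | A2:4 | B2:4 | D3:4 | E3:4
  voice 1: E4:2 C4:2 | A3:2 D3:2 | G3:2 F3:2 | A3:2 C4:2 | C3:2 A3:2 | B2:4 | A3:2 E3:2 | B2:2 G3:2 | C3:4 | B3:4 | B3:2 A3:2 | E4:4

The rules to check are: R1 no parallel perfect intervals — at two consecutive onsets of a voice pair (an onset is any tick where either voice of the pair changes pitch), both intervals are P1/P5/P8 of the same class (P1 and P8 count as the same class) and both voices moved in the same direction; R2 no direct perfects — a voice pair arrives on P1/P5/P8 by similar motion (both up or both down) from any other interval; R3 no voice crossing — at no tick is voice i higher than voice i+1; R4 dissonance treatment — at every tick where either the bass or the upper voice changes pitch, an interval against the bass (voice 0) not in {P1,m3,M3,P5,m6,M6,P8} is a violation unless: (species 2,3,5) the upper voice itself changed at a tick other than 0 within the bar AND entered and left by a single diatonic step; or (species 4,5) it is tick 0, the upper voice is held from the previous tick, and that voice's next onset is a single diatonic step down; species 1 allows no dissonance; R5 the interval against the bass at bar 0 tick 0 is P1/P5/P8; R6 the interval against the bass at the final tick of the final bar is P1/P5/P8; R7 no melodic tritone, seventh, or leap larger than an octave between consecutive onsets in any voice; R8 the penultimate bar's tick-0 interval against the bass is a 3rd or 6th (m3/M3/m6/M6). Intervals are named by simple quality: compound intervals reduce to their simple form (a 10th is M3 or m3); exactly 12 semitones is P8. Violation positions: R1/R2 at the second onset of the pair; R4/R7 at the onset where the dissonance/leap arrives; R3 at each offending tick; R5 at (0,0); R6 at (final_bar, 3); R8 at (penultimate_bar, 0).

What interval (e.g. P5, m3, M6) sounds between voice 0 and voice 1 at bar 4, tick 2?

voice 0=A2 voice 1=A3 -> P8

P8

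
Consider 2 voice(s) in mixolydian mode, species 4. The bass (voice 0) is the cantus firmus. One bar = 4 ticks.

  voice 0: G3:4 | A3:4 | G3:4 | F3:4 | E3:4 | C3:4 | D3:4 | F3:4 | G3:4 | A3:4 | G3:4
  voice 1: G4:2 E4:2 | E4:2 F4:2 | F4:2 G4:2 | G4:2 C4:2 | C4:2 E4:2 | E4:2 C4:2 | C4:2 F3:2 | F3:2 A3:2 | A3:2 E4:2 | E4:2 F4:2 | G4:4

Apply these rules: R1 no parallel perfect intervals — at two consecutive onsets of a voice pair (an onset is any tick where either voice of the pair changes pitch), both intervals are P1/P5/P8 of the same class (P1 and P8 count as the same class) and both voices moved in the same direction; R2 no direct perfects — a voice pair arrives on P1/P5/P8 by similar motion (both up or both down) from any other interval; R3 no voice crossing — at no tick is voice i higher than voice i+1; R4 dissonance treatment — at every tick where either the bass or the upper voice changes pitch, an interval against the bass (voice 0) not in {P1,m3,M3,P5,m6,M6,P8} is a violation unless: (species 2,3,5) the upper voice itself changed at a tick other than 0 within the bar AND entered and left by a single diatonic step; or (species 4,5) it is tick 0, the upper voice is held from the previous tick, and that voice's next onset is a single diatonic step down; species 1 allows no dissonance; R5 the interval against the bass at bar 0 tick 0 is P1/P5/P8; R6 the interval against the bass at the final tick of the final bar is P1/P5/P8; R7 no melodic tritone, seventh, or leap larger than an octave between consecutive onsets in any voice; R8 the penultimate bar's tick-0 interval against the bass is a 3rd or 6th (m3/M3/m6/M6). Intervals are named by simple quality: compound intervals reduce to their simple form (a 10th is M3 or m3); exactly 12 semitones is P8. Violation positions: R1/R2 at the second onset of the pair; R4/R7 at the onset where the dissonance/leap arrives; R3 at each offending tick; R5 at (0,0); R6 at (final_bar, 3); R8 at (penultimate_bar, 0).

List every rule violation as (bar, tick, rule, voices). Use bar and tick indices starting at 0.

(2, 0, R4, (0, 1))
(3, 0, R4, (0, 1))
(6, 0, R4, (0, 1))
(8, 0, R4, (0, 1))
(9, 0, R8, (0, 1))

bar 0: v0=G3 v1=G4 downbeat P8
bar 1: v0=A3 v1=E4 downbeat P5
bar 2: v0=G3 v1=F4 downbeat m7
bar 3: v0=F3 v1=G4 downbeat M2
bar 4: v0=E3 v1=C4 downbeat m6
bar 5: v0=C3 v1=E4 downbeat M3
bar 6: v0=D3 v1=C4 downbeat m7
bar 7: v0=F3 v1=F3 downbeat P1
bar 8: v0=G3 v1=A3 downbeat M2
bar 9: v0=A3 v1=E4 downbeat P5
bar 10: v0=G3 v1=G4 downbeat P8
  -> R4 @ bar 2 tick 0 v(0, 1): G3/F4 m7 untreated
  -> R4 @ bar 3 tick 0 v(0, 1): F3/G4 M2 untreated
  -> R4 @ bar 6 tick 0 v(0, 1): D3/C4 m7 untreated
  -> R4 @ bar 8 tick 0 v(0, 1): G3/A3 M2 untreated
  -> R8 @ bar 9 tick 0 v(0, 1): penult P5 not 3rd/6th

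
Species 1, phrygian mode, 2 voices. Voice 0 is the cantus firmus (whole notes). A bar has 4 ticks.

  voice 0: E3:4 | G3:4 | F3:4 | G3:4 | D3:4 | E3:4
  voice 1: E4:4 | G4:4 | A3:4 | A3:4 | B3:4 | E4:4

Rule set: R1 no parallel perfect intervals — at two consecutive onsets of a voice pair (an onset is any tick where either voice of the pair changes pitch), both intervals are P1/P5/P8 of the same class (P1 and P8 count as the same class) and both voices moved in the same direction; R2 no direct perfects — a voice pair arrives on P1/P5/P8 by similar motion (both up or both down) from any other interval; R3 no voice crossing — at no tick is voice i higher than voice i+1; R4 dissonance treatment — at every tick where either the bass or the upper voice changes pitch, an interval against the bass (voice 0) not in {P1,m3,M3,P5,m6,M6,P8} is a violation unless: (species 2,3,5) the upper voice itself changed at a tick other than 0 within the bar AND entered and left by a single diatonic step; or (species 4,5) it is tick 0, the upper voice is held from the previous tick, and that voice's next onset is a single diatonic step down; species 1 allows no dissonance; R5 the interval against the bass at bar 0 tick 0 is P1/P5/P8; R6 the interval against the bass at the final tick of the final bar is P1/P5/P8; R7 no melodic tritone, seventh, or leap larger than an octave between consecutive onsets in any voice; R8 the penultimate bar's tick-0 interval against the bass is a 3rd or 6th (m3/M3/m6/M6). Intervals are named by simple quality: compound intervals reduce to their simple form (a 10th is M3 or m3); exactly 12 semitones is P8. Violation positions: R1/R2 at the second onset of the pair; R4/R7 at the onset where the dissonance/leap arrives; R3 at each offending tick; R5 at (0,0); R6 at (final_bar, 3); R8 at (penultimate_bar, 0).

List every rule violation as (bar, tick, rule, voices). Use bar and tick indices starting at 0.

bar 0: v0=E3 v1=E4 downbeat P8
bar 1: v0=G3 v1=G4 downbeat P8
bar 2: v0=F3 v1=A3 downbeat M3
bar 3: v0=G3 v1=A3 downbeat M2
bar 4: v0=D3 v1=B3 downbeat M6
bar 5: v0=E3 v1=E4 downbeat P8
  -> R1 @ bar 1 tick 0 v(0, 1): E3/E4 P8 -> G3/G4 P8 similar
  -> R7 @ bar 2 tick 0 v(1,): G4->A3 leap 10st
  -> R4 @ bar 3 tick 0 v(0, 1): G3/A3 M2 untreated
  -> R2 @ bar 5 tick 0 v(0, 1): D3/B3 M6 -> E3/E4 P8 similar

(1, 0, R1, (0, 1))
(2, 0, R7, (1,))
(3, 0, R4, (0, 1))
(5, 0, R2, (0, 1))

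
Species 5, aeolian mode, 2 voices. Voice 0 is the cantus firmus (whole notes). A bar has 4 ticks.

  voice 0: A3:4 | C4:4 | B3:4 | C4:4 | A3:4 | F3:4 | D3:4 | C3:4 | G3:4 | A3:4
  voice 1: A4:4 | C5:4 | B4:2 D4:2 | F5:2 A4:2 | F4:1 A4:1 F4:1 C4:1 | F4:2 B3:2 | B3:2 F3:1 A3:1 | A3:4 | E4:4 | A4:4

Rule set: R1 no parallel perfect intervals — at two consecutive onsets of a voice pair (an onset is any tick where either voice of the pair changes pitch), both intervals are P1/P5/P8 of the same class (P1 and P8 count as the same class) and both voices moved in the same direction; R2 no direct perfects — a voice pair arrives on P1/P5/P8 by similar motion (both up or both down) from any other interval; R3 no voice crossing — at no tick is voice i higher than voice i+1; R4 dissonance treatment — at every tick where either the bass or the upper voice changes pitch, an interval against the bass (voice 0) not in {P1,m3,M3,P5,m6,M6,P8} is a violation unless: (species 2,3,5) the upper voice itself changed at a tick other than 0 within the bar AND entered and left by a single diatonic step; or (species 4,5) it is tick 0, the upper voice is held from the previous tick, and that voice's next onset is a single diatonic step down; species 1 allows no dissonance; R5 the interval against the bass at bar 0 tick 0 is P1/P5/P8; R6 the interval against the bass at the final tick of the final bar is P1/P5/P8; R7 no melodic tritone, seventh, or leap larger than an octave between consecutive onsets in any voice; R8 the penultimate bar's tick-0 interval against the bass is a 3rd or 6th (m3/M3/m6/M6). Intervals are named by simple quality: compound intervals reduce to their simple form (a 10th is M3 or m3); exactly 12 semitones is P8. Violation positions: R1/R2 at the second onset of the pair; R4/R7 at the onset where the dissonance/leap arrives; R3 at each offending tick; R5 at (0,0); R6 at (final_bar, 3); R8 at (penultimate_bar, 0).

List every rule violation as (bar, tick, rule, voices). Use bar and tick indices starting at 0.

bar 0: v0=A3 v1=A4 downbeat P8
bar 1: v0=C4 v1=C5 downbeat P8
bar 2: v0=B3 v1=B4 downbeat P8
bar 3: v0=C4 v1=F5 downbeat P4
bar 4: v0=A3 v1=F4 downbeat m6
bar 5: v0=F3 v1=F4 downbeat P8
bar 6: v0=D3 v1=B3 downbeat M6
bar 7: v0=C3 v1=A3 downbeat M6
bar 8: v0=G3 v1=E4 downbeat M6
bar 9: v0=A3 v1=A4 downbeat P8
  -> R1 @ bar 1 tick 0 v(0, 1): A3/A4 P8 -> C4/C5 P8 similar
  -> R1 @ bar 2 tick 0 v(0, 1): C4/C5 P8 -> B3/B4 P8 similar
  -> R4 @ bar 3 tick 0 v(0, 1): C4/F5 P4 untreated
  -> R7 @ bar 3 tick 0 v(1,): D4->F5 leap 15st
  -> R4 @ bar 5 tick 2 v(0, 1): F3/B3 TT untreated
  -> R7 @ bar 5 tick 2 v(1,): F4->B3 leap 6st
  -> R7 @ bar 6 tick 2 v(1,): B3->F3 leap 6st
  -> R2 @ bar 9 tick 0 v(0, 1): G3/E4 M6 -> A3/A4 P8 similar

(1, 0, R1, (0, 1))
(2, 0, R1, (0, 1))
(3, 0, R4, (0, 1))
(3, 0, R7, (1,))
(5, 2, R4, (0, 1))
(5, 2, R7, (1,))
(6, 2, R7, (1,))
(9, 0, R2, (0, 1))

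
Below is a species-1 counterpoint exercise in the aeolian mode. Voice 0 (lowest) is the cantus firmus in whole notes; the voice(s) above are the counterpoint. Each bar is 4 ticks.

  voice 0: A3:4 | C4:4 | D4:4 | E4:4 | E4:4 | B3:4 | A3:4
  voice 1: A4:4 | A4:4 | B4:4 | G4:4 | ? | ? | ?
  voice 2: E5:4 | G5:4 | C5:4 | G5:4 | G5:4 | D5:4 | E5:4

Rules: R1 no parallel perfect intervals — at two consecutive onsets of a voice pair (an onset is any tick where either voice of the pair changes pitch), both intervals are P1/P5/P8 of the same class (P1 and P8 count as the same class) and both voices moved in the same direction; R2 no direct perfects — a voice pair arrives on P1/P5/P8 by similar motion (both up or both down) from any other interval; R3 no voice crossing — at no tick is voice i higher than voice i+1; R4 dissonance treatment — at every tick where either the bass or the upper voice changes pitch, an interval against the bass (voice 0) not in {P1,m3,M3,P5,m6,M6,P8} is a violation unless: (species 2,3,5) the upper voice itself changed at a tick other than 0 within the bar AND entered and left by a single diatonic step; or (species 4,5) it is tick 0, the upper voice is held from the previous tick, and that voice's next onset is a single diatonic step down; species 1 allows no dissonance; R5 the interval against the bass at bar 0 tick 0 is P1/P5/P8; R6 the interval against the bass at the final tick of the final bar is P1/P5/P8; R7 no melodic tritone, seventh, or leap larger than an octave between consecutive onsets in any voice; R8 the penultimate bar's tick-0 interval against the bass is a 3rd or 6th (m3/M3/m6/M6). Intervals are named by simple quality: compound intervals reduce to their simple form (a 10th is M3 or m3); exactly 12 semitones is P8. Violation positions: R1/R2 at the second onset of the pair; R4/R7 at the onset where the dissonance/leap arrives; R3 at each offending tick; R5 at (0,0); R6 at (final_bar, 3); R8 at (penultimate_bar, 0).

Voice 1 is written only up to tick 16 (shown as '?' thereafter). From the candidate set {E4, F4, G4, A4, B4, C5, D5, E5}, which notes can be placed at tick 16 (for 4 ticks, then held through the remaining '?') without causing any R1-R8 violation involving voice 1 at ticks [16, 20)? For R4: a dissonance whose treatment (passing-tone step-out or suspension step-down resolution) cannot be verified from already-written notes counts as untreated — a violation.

E4: legal
F4: violates R4
G4: legal
A4: violates R4
B4: legal
C5: legal
D5: violates R4
E5: legal

{B4, C5, E4, E5, G4}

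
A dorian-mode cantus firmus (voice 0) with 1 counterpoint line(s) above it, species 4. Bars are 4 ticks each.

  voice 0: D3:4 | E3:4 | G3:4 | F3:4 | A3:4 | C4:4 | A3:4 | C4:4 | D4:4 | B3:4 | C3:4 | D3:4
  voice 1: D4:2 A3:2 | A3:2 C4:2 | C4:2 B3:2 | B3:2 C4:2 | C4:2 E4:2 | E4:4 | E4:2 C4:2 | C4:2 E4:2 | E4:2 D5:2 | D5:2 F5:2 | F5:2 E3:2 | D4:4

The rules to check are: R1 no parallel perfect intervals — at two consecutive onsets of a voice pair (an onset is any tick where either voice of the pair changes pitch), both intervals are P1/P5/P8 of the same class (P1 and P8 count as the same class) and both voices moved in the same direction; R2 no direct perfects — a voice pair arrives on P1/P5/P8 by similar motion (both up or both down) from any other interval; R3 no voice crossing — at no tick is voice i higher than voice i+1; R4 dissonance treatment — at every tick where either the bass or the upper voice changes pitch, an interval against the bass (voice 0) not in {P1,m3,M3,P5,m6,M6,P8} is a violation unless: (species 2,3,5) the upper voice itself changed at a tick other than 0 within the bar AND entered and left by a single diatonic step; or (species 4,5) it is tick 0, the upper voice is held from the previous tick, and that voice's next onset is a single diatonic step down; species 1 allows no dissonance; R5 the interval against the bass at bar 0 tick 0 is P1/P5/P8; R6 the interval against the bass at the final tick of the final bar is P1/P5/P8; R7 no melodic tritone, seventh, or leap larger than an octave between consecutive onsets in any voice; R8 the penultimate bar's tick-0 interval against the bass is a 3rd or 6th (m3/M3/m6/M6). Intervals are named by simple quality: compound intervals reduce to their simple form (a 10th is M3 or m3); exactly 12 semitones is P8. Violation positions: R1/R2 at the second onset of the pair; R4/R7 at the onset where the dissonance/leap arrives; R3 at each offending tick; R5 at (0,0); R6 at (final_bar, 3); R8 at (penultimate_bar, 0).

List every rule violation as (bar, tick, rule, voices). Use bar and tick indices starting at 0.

bar 0: v0=D3 v1=D4 downbeat P8
bar 1: v0=E3 v1=A3 downbeat P4
bar 2: v0=G3 v1=C4 downbeat P4
bar 3: v0=F3 v1=B3 downbeat TT
bar 4: v0=A3 v1=C4 downbeat m3
bar 5: v0=C4 v1=E4 downbeat M3
bar 6: v0=A3 v1=E4 downbeat P5
bar 7: v0=C4 v1=C4 downbeat P1
bar 8: v0=D4 v1=E4 downbeat M2
bar 9: v0=B3 v1=D5 downbeat m3
bar 10: v0=C3 v1=F5 downbeat P4
bar 11: v0=D3 v1=D4 downbeat P8
  -> R4 @ bar 1 tick 0 v(0, 1): E3/A3 P4 untreated
  -> R4 @ bar 3 tick 0 v(0, 1): F3/B3 TT untreated
  -> R4 @ bar 8 tick 0 v(0, 1): D4/E4 M2 untreated
  -> R7 @ bar 8 tick 2 v(1,): E4->D5 leap 10st
  -> R4 @ bar 9 tick 2 v(0, 1): B3/F5 TT untreated
  -> R4 @ bar 10 tick 0 v(0, 1): C3/F5 P4 untreated
  -> R7 @ bar 10 tick 0 v(0,): B3->C3 leap 11st
  -> R8 @ bar 10 tick 0 v(0, 1): penult P4 not 3rd/6th
  -> R7 @ bar 10 tick 2 v(1,): F5->E3 leap 25st
  -> R2 @ bar 11 tick 0 v(0, 1): C3/E3 M3 -> D3/D4 P8 similar
  -> R7 @ bar 11 tick 0 v(1,): E3->D4 leap 10st

(1, 0, R4, (0, 1))
(3, 0, R4, (0, 1))
(8, 0, R4, (0, 1))
(8, 2, R7, (1,))
(9, 2, R4, (0, 1))
(10, 0, R4, (0, 1))
(10, 0, R7, (0,))
(10, 0, R8, (0, 1))
(10, 2, R7, (1,))
(11, 0, R2, (0, 1))
(11, 0, R7, (1,))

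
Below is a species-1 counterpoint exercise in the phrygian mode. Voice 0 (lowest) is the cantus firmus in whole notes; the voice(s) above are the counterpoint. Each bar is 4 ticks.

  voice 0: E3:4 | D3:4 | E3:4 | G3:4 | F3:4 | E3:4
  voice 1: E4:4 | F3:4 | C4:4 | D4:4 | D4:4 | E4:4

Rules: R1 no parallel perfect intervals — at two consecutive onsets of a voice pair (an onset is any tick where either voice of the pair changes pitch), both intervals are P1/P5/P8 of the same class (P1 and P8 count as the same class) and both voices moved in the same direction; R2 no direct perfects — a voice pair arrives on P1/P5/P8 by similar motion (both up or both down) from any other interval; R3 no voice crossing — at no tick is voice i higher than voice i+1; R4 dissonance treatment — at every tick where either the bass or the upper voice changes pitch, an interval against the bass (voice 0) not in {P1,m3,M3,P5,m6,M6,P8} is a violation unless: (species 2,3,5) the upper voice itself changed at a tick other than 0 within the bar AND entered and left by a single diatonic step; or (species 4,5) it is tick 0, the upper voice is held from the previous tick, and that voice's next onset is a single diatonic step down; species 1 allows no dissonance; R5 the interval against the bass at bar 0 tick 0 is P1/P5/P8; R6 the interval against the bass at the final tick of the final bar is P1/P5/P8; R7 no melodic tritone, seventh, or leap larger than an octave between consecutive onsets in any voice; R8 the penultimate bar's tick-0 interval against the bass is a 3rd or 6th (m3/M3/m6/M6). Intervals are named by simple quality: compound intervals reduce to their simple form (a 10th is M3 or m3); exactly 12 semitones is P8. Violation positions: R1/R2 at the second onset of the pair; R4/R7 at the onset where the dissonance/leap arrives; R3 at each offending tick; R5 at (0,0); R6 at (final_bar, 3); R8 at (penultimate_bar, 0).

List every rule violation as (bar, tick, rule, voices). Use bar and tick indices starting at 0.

(1, 0, R7, (1,))
(3, 0, R2, (0, 1))

bar 0: v0=E3 v1=E4 downbeat P8
bar 1: v0=D3 v1=F3 downbeat m3
bar 2: v0=E3 v1=C4 downbeat m6
bar 3: v0=G3 v1=D4 downbeat P5
bar 4: v0=F3 v1=D4 downbeat M6
bar 5: v0=E3 v1=E4 downbeat P8
  -> R7 @ bar 1 tick 0 v(1,): E4->F3 leap 11st
  -> R2 @ bar 3 tick 0 v(0, 1): E3/C4 m6 -> G3/D4 P5 similar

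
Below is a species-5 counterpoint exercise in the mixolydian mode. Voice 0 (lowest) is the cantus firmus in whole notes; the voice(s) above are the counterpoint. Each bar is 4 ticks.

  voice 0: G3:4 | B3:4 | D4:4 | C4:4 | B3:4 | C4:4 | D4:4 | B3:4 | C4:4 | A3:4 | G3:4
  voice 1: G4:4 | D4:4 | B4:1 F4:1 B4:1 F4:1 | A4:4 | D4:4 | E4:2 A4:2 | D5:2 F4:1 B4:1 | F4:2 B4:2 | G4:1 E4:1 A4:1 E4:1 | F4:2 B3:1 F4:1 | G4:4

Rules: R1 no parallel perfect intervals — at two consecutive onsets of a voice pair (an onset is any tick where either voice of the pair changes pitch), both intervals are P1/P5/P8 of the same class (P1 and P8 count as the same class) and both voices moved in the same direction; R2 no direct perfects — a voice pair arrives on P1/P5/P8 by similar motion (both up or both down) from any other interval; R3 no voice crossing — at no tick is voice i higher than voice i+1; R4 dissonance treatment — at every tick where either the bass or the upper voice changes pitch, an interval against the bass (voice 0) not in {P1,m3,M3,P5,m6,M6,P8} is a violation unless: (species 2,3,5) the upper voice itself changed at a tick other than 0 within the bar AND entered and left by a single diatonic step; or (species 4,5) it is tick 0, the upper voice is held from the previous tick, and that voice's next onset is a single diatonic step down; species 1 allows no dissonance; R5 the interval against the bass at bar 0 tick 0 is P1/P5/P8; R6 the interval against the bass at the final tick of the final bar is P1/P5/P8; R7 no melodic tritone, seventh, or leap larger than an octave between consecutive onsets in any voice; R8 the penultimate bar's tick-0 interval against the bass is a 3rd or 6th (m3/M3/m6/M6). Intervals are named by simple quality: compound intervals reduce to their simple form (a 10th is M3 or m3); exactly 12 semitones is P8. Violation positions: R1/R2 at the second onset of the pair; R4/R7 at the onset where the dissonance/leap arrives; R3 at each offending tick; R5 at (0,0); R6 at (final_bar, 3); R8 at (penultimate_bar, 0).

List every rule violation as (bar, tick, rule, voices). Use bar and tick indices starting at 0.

bar 0: v0=G3 v1=G4 downbeat P8
bar 1: v0=B3 v1=D4 downbeat m3
bar 2: v0=D4 v1=B4 downbeat M6
bar 3: v0=C4 v1=A4 downbeat M6
bar 4: v0=B3 v1=D4 downbeat m3
bar 5: v0=C4 v1=E4 downbeat M3
bar 6: v0=D4 v1=D5 downbeat P8
bar 7: v0=B3 v1=F4 downbeat TT
bar 8: v0=C4 v1=G4 downbeat P5
bar 9: v0=A3 v1=F4 downbeat m6
bar 10: v0=G3 v1=G4 downbeat P8
  -> R7 @ bar 2 tick 1 v(1,): B4->F4 leap 6st
  -> R7 @ bar 2 tick 2 v(1,): F4->B4 leap 6st
  -> R7 @ bar 2 tick 3 v(1,): B4->F4 leap 6st
  -> R2 @ bar 6 tick 0 v(0, 1): C4/A4 M6 -> D4/D5 P8 similar
  -> R7 @ bar 6 tick 3 v(1,): F4->B4 leap 6st
  -> R4 @ bar 7 tick 0 v(0, 1): B3/F4 TT untreated
  -> R7 @ bar 7 tick 0 v(1,): B4->F4 leap 6st
  -> R7 @ bar 7 tick 2 v(1,): F4->B4 leap 6st
  -> R4 @ bar 9 tick 2 v(0, 1): A3/B3 M2 untreated
  -> R7 @ bar 9 tick 2 v(1,): F4->B3 leap 6st
  -> R7 @ bar 9 tick 3 v(1,): B3->F4 leap 6st

(2, 1, R7, (1,))
(2, 2, R7, (1,))
(2, 3, R7, (1,))
(6, 0, R2, (0, 1))
(6, 3, R7, (1,))
(7, 0, R4, (0, 1))
(7, 0, R7, (1,))
(7, 2, R7, (1,))
(9, 2, R4, (0, 1))
(9, 2, R7, (1,))
(9, 3, R7, (1,))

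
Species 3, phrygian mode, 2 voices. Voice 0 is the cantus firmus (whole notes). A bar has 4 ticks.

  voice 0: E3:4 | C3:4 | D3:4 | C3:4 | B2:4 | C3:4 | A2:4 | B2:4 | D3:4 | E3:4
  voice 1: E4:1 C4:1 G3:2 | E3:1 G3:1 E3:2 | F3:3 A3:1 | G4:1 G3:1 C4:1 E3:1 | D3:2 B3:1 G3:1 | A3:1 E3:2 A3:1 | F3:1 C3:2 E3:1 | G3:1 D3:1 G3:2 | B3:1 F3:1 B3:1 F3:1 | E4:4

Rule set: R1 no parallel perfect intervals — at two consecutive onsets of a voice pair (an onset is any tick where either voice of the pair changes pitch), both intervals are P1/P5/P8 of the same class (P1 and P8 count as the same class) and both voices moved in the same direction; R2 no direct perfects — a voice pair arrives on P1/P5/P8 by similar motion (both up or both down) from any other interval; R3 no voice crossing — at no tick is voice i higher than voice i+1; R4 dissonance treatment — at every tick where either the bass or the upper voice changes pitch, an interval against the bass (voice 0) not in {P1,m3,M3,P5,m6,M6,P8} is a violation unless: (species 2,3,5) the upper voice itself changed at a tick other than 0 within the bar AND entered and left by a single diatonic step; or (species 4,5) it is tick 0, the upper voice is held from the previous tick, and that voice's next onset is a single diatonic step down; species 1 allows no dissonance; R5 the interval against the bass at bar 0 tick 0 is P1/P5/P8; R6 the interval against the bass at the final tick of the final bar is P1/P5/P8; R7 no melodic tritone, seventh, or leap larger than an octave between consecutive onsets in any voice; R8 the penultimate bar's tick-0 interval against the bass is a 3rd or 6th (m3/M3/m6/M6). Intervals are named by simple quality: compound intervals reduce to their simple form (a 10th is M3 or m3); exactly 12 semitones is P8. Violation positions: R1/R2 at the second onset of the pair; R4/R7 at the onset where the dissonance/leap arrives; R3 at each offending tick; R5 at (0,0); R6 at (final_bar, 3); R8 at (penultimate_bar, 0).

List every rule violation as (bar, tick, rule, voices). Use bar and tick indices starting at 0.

(3, 0, R7, (1,))
(8, 1, R7, (1,))
(8, 2, R7, (1,))
(8, 3, R7, (1,))
(9, 0, R2, (0, 1))
(9, 0, R7, (1,))

bar 0: v0=E3 v1=E4 downbeat P8
bar 1: v0=C3 v1=E3 downbeat M3
bar 2: v0=D3 v1=F3 downbeat m3
bar 3: v0=C3 v1=G4 downbeat P5
bar 4: v0=B2 v1=D3 downbeat m3
bar 5: v0=C3 v1=A3 downbeat M6
bar 6: v0=A2 v1=F3 downbeat m6
bar 7: v0=B2 v1=G3 downbeat m6
bar 8: v0=D3 v1=B3 downbeat M6
bar 9: v0=E3 v1=E4 downbeat P8
  -> R7 @ bar 3 tick 0 v(1,): A3->G4 leap 10st
  -> R7 @ bar 8 tick 1 v(1,): B3->F3 leap 6st
  -> R7 @ bar 8 tick 2 v(1,): F3->B3 leap 6st
  -> R7 @ bar 8 tick 3 v(1,): B3->F3 leap 6st
  -> R2 @ bar 9 tick 0 v(0, 1): D3/F3 m3 -> E3/E4 P8 similar
  -> R7 @ bar 9 tick 0 v(1,): F3->E4 leap 11st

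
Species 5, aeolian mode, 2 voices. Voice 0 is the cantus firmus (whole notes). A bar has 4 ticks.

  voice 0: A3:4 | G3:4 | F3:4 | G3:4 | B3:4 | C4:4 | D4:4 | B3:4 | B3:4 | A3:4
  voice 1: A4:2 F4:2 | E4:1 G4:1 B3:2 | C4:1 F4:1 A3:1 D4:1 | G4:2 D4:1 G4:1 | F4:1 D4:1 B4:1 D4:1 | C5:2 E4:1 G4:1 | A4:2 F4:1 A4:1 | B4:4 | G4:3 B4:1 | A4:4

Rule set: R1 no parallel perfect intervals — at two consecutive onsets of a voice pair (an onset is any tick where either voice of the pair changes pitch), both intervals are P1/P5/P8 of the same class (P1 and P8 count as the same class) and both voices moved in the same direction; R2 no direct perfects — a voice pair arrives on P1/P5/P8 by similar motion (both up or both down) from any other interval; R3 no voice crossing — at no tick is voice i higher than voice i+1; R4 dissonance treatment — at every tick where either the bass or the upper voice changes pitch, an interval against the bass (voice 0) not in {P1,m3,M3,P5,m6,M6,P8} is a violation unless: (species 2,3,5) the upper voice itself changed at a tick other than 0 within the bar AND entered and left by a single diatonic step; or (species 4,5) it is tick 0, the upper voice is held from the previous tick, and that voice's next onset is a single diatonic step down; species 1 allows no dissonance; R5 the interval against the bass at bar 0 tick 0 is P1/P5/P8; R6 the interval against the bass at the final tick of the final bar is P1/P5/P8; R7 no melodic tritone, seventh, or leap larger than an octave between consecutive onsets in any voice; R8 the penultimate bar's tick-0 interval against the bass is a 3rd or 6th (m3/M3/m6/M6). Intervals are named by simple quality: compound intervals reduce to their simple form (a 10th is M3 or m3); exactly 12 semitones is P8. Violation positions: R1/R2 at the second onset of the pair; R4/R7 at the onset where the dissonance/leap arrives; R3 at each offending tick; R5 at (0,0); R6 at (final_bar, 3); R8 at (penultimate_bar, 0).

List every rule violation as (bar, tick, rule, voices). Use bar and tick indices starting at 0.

(3, 0, R2, (0, 1))
(4, 0, R4, (0, 1))
(5, 0, R2, (0, 1))
(5, 0, R7, (1,))
(6, 0, R1, (0, 1))
(9, 0, R1, (0, 1))

bar 0: v0=A3 v1=A4 downbeat P8
bar 1: v0=G3 v1=E4 downbeat M6
bar 2: v0=F3 v1=C4 downbeat P5
bar 3: v0=G3 v1=G4 downbeat P8
bar 4: v0=B3 v1=F4 downbeat TT
bar 5: v0=C4 v1=C5 downbeat P8
bar 6: v0=D4 v1=A4 downbeat P5
bar 7: v0=B3 v1=B4 downbeat P8
bar 8: v0=B3 v1=G4 downbeat m6
bar 9: v0=A3 v1=A4 downbeat P8
  -> R2 @ bar 3 tick 0 v(0, 1): F3/D4 M6 -> G3/G4 P8 similar
  -> R4 @ bar 4 tick 0 v(0, 1): B3/F4 TT untreated
  -> R2 @ bar 5 tick 0 v(0, 1): B3/D4 m3 -> C4/C5 P8 similar
  -> R7 @ bar 5 tick 0 v(1,): D4->C5 leap 10st
  -> R1 @ bar 6 tick 0 v(0, 1): C4/G4 P5 -> D4/A4 P5 similar
  -> R1 @ bar 9 tick 0 v(0, 1): B3/B4 P8 -> A3/A4 P8 similar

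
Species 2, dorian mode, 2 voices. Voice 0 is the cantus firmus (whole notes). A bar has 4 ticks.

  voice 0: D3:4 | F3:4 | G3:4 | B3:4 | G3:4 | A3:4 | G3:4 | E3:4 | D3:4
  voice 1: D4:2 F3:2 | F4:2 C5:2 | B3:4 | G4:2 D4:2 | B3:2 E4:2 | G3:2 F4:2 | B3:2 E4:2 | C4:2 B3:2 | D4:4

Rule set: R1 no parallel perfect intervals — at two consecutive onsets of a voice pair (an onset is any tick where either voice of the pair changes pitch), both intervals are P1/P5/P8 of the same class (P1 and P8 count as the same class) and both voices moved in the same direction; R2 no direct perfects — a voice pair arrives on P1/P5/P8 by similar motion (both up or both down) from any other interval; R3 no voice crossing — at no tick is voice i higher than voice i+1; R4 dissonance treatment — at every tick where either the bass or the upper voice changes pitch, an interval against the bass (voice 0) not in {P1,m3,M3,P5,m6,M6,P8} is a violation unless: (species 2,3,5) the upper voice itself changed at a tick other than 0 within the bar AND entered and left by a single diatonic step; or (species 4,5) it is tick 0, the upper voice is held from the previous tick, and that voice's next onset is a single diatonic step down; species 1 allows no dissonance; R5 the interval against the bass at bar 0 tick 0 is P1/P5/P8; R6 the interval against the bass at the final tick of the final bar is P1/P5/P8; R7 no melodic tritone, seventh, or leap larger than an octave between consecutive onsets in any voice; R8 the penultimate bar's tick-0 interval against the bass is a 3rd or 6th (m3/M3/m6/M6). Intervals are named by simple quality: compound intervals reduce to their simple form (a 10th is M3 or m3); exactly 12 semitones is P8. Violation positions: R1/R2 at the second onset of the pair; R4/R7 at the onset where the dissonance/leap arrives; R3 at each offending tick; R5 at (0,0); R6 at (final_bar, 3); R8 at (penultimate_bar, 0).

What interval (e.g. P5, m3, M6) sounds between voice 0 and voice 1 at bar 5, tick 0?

M2

voice 0=A3 voice 1=G3 -> M2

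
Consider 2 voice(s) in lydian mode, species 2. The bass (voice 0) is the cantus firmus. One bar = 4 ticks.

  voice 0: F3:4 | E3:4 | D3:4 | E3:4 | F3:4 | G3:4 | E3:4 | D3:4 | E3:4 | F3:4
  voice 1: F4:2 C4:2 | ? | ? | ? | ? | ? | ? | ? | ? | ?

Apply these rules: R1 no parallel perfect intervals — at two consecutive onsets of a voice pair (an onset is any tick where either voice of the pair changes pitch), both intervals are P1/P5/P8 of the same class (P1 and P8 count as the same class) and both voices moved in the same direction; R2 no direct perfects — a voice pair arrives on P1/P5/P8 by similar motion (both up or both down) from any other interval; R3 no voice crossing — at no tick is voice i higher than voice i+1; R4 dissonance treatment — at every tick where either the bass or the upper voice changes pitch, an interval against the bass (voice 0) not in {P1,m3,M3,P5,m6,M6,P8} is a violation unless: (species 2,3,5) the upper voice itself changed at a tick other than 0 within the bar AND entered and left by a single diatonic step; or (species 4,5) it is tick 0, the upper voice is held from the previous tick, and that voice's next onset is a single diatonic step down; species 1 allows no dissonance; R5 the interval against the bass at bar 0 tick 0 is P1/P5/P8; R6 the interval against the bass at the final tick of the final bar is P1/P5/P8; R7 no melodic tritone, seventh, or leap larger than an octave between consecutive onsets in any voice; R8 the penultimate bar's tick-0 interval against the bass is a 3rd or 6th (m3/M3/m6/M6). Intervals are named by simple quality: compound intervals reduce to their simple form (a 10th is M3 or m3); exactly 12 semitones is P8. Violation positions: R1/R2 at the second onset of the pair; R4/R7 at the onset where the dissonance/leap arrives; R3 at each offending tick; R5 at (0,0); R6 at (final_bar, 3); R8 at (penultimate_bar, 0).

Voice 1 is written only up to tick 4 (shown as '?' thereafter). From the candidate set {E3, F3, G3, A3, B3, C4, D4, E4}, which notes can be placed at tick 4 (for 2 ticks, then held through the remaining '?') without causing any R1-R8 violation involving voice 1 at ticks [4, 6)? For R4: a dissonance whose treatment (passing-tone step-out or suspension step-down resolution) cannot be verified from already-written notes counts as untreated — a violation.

{C4, E4, G3}

E3: violates R2
F3: violates R4
G3: legal
A3: violates R4
B3: violates R1
C4: legal
D4: violates R4
E4: legal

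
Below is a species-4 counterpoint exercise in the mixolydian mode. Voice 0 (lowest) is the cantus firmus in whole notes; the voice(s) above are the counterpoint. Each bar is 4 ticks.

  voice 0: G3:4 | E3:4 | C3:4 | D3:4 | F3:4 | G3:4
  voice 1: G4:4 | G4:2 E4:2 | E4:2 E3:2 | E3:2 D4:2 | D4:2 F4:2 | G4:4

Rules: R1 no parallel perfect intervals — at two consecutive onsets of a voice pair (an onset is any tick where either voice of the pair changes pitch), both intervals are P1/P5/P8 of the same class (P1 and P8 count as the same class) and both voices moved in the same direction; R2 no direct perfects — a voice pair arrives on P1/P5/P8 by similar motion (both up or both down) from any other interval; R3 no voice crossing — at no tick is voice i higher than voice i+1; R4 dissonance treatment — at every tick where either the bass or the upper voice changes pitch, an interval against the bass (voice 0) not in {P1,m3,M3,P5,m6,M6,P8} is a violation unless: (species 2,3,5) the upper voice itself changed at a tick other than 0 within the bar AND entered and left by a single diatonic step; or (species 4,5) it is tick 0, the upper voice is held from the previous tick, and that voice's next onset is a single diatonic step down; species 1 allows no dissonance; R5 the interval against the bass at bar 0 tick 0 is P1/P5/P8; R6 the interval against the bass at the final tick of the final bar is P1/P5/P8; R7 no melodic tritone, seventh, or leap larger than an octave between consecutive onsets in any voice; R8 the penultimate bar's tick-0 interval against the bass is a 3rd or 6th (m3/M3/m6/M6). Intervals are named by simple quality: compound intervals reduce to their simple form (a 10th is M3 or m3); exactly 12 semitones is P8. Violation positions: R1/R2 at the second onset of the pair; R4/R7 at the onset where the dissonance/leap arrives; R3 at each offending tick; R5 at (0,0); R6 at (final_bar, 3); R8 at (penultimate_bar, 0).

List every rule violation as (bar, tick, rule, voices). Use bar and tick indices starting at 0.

(3, 0, R4, (0, 1))
(3, 2, R7, (1,))
(5, 0, R1, (0, 1))

bar 0: v0=G3 v1=G4 downbeat P8
bar 1: v0=E3 v1=G4 downbeat m3
bar 2: v0=C3 v1=E4 downbeat M3
bar 3: v0=D3 v1=E3 downbeat M2
bar 4: v0=F3 v1=D4 downbeat M6
bar 5: v0=G3 v1=G4 downbeat P8
  -> R4 @ bar 3 tick 0 v(0, 1): D3/E3 M2 untreated
  -> R7 @ bar 3 tick 2 v(1,): E3->D4 leap 10st
  -> R1 @ bar 5 tick 0 v(0, 1): F3/F4 P8 -> G3/G4 P8 similar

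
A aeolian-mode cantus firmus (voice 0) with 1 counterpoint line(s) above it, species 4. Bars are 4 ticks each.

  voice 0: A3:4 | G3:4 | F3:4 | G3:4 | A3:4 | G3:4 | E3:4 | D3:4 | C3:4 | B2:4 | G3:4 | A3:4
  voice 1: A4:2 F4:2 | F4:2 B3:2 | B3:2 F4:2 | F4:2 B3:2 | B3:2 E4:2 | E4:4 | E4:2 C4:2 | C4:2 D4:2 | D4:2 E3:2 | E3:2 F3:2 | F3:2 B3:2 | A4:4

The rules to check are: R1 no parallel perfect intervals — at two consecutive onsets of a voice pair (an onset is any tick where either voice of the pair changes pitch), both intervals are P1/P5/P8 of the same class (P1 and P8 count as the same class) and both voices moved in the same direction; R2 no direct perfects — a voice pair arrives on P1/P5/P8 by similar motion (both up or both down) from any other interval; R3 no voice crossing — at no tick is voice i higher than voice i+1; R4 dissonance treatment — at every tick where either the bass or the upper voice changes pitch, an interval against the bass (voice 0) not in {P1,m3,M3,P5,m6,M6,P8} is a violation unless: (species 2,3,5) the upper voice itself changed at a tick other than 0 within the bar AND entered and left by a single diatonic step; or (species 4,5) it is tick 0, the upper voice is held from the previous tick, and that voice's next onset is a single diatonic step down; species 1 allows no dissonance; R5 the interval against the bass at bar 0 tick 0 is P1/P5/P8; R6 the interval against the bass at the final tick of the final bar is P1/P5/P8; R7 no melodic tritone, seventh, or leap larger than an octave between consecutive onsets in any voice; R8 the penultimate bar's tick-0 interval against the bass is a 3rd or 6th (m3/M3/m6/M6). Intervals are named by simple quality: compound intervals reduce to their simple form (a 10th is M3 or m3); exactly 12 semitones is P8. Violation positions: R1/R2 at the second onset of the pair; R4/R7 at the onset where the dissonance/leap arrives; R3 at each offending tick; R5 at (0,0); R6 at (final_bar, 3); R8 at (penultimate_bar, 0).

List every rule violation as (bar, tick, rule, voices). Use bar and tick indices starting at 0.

(1, 0, R4, (0, 1))
(1, 2, R7, (1,))
(2, 0, R4, (0, 1))
(2, 2, R7, (1,))
(3, 0, R4, (0, 1))
(3, 2, R7, (1,))
(4, 0, R4, (0, 1))
(7, 0, R4, (0, 1))
(8, 0, R4, (0, 1))
(8, 2, R7, (1,))
(9, 0, R4, (0, 1))
(9, 2, R4, (0, 1))
(10, 0, R3, (0, 1))
(10, 0, R4, (0, 1))
(10, 0, R8, (0, 1))
(10, 1, R3, (0, 1))
(10, 2, R7, (1,))
(11, 0, R2, (0, 1))
(11, 0, R7, (1,))

bar 0: v0=A3 v1=A4 downbeat P8
bar 1: v0=G3 v1=F4 downbeat m7
bar 2: v0=F3 v1=B3 downbeat TT
bar 3: v0=G3 v1=F4 downbeat m7
bar 4: v0=A3 v1=B3 downbeat M2
bar 5: v0=G3 v1=E4 downbeat M6
bar 6: v0=E3 v1=E4 downbeat P8
bar 7: v0=D3 v1=C4 downbeat m7
bar 8: v0=C3 v1=D4 downbeat M2
bar 9: v0=B2 v1=E3 downbeat P4
bar 10: v0=G3 v1=F3 downbeat M2
bar 11: v0=A3 v1=A4 downbeat P8
  -> R4 @ bar 1 tick 0 v(0, 1): G3/F4 m7 untreated
  -> R7 @ bar 1 tick 2 v(1,): F4->B3 leap 6st
  -> R4 @ bar 2 tick 0 v(0, 1): F3/B3 TT untreated
  -> R7 @ bar 2 tick 2 v(1,): B3->F4 leap 6st
  -> R4 @ bar 3 tick 0 v(0, 1): G3/F4 m7 untreated
  -> R7 @ bar 3 tick 2 v(1,): F4->B3 leap 6st
  -> R4 @ bar 4 tick 0 v(0, 1): A3/B3 M2 untreated
  -> R4 @ bar 7 tick 0 v(0, 1): D3/C4 m7 untreated
  -> R4 @ bar 8 tick 0 v(0, 1): C3/D4 M2 untreated
  -> R7 @ bar 8 tick 2 v(1,): D4->E3 leap 10st
  -> R4 @ bar 9 tick 0 v(0, 1): B2/E3 P4 untreated
  -> R4 @ bar 9 tick 2 v(0, 1): B2/F3 TT untreated
  -> R3 @ bar 10 tick 0 v(0, 1): G3 above F3
  -> R4 @ bar 10 tick 0 v(0, 1): G3/F3 M2 untreated
  -> R8 @ bar 10 tick 0 v(0, 1): penult M2 not 3rd/6th
  -> R3 @ bar 10 tick 1 v(0, 1): G3 above F3
  -> R7 @ bar 10 tick 2 v(1,): F3->B3 leap 6st
  -> R2 @ bar 11 tick 0 v(0, 1): G3/B3 M3 -> A3/A4 P8 similar
  -> R7 @ bar 11 tick 0 v(1,): B3->A4 leap 10st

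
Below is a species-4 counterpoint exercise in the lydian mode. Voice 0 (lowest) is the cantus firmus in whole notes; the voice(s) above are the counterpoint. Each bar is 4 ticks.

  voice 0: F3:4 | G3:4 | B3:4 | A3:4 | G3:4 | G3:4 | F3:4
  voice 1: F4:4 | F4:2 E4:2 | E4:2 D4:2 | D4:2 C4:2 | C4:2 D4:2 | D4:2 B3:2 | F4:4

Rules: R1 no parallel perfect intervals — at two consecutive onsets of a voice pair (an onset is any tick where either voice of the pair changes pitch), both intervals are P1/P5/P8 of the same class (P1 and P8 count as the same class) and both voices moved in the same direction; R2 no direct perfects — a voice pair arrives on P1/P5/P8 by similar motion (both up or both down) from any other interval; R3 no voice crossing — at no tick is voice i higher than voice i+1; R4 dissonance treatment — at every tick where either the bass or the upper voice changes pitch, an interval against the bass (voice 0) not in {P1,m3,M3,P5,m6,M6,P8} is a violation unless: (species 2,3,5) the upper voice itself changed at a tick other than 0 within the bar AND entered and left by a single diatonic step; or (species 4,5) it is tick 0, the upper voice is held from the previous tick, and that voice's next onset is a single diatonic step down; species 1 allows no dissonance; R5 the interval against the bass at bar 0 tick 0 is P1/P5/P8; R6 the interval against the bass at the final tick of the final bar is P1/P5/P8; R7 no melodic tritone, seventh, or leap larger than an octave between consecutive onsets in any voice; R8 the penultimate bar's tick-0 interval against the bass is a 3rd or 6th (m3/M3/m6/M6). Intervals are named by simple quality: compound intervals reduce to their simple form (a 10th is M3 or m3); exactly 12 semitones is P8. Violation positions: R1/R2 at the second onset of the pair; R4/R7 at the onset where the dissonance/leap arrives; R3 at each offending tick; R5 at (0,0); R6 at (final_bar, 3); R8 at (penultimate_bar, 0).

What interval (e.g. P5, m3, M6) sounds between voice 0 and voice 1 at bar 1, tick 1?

m7

voice 0=G3 voice 1=F4 -> m7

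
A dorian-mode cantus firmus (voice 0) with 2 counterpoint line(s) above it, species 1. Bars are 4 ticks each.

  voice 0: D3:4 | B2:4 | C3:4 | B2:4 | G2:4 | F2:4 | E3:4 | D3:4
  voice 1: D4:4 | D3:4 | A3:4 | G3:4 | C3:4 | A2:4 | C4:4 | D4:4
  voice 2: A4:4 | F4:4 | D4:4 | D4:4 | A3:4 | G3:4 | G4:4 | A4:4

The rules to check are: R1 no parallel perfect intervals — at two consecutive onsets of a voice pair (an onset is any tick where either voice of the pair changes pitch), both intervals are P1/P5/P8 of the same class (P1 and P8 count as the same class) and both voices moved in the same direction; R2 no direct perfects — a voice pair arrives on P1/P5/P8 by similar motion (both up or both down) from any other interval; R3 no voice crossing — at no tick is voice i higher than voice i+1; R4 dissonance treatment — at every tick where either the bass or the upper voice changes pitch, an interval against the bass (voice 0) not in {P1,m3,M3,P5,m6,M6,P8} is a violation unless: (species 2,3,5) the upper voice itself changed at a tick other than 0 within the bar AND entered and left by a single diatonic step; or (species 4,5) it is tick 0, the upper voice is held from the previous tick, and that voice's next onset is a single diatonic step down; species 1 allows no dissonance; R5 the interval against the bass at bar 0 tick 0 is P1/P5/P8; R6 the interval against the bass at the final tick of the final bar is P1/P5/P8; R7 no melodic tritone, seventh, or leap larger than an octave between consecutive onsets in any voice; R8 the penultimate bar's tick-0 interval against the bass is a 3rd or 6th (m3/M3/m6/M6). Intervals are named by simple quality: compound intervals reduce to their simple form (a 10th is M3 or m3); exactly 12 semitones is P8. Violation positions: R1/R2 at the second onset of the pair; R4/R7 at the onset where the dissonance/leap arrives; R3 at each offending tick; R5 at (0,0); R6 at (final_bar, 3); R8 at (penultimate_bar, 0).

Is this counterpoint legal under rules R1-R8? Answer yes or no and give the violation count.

bar 0: v0=D3 v1=D4 v2=A4 (P5)
bar 1: v0=B2 v1=D3 v2=F4 (TT)
bar 2: v0=C3 v1=A3 v2=D4 (M2)
bar 3: v0=B2 v1=G3 v2=D4 (m3)
bar 4: v0=G2 v1=C3 v2=A3 (M2)
bar 5: v0=F2 v1=A2 v2=G3 (M2)
bar 6: v0=E3 v1=C4 v2=G4 (m3)
bar 7: v0=D3 v1=D4 v2=A4 (P5)
  R4 @ bar1.0: B2/F4 TT untreated
  R4 @ bar2.0: C3/D4 M2 untreated
  R4 @ bar4.0: G2/C3 P4 untreated
  R4 @ bar4.0: G2/A3 M2 untreated
  R4 @ bar5.0: F2/G3 M2 untreated
  R2 @ bar6.0: A2/G3 m7 -> C4/G4 P5 similar
  R7 @ bar6.0: F2->E3 leap 11st
  R7 @ bar6.0: A2->C4 leap 15st
  R1 @ bar7.0: C4/G4 P5 -> D4/A4 P5 similar

No (9 violations)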